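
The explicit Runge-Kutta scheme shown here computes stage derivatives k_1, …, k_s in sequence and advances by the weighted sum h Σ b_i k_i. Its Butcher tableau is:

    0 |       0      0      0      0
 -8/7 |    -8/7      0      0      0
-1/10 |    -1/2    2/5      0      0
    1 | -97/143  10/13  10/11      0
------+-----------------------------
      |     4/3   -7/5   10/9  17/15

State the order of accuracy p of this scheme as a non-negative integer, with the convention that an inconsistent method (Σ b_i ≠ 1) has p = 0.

0

b = (4/3, -7/5, 10/9, 17/15)
c = (0, -8/7, -1/10, 1)
Ac = (0, 0, -16/35, -971/1001)
Σ b_i: 4/3·1 + (-7/5)·1 + 10/9·1 + 17/15·1 = 98/45 ≠ 1 ⇒ order 0.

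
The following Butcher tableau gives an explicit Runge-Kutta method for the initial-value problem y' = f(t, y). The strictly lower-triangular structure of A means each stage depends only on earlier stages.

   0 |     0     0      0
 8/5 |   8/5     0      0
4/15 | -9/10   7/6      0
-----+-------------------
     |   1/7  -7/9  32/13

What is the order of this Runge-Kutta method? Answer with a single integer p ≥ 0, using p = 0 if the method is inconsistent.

0

b = (1/7, -7/9, 32/13)
c = (0, 8/5, 4/15)
Ac = (0, 0, 28/15)
Σ b_i: 1/7·1 + (-7/9)·1 + 32/13·1 = 1496/819 ≠ 1 ⇒ order 0.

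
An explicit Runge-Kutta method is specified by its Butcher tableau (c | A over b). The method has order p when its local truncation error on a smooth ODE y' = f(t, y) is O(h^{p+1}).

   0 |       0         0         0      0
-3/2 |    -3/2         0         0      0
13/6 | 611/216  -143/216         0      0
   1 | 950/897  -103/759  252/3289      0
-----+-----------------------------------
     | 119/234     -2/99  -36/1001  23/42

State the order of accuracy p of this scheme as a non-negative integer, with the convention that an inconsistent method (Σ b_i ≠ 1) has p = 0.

b = (119/234, -2/99, -36/1001, 23/42)
c = (0, -3/2, 13/6, 1)
Ac = (0, 0, 143/144, 17/46)
Σ b_i: 119/234·1 + (-2/99)·1 + (-36/1001)·1 + 23/42·1 = 1 ✓
b·c: (-2/99)·(-3/2) + (-36/1001)·13/6 + 23/42·1 = 1/2 ✓
b·c²: (-2/99)·9/4 + (-36/1001)·169/36 + 23/42·1 = 1/3 ✓
b·Ac: (-36/1001)·143/144 + 23/42·17/46 = 1/6 ✓
b·c³: (-2/99)·(-27/8) + (-36/1001)·2197/216 + 23/42·1 = 1/4 ✓
b·(c∘Ac): (-36/1001)·1859/864 + 23/42·17/46 = 1/8 ✓
b·Ac²: (-36/1001)·(-143/96) + 23/42·5/92 = 1/12 ✓
b·A²c: 23/42·7/92 = 1/24 ✓; 4 stages ⇒ order 4.

4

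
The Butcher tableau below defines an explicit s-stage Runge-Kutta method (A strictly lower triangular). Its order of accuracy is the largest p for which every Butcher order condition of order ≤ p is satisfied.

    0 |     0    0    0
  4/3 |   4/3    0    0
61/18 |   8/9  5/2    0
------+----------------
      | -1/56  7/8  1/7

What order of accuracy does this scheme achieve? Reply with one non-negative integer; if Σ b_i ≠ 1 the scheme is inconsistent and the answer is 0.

1

b = (-1/56, 7/8, 1/7)
c = (0, 4/3, 61/18)
Ac = (0, 0, 10/3)
Σ b_i: (-1/56)·1 + 7/8·1 + 1/7·1 = 1 ✓
b·c: 7/8·4/3 + 1/7·61/18 = 104/63 ≠ 1/2 ⇒ order 1.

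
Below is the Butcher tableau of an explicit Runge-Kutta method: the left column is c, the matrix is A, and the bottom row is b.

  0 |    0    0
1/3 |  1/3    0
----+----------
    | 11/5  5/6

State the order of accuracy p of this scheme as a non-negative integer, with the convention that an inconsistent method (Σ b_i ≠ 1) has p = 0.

0

b = (11/5, 5/6)
c = (0, 1/3)
Σ b_i: 11/5·1 + 5/6·1 = 91/30 ≠ 1 ⇒ order 0.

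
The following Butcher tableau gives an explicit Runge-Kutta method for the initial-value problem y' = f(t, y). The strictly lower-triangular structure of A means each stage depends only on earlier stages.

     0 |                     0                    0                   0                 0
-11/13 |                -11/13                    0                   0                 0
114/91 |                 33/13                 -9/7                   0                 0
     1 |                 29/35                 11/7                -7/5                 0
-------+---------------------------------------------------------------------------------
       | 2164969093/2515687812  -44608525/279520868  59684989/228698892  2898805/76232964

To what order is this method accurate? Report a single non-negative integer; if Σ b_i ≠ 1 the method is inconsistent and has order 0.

3

b = (2164969093/2515687812, -44608525/279520868, 59684989/228698892, 2898805/76232964)
c = (0, -11/13, 114/91, 1)
Ac = (0, 0, 99/91, -1403/455)
Σ b_i: 2164969093/2515687812·1 + (-44608525/279520868)·1 + 59684989/228698892·1 + 2898805/76232964·1 = 1 ✓
b·c: (-44608525/279520868)·(-11/13) + 59684989/228698892·114/91 + 2898805/76232964·1 = 1/2 ✓
b·c²: (-44608525/279520868)·121/169 + 59684989/228698892·12996/8281 + 2898805/76232964·1 = 1/3 ✓
b·Ac: 59684989/228698892·99/91 + 2898805/76232964·(-1403/455) = 1/6 ✓
b·c³: (-44608525/279520868)·(-1331/2197) + 59684989/228698892·1481544/753571 + 2898805/76232964·1 = 14605153324/22545899103 ≠ 1/4 ⇒ order 3.
b·(c∘Ac): 59684989/228698892·11286/8281 + 2898805/76232964·(-1403/455) = 236287445/991028532 ≠ 1/8
b·Ac²: 59684989/228698892·(-1089/1183) + 2898805/76232964·(-6341/5915) = -69620647/247757133 ≠ 1/12
b·A²c: 2898805/76232964·(-99/65) = -1471701/25410988 ≠ 1/24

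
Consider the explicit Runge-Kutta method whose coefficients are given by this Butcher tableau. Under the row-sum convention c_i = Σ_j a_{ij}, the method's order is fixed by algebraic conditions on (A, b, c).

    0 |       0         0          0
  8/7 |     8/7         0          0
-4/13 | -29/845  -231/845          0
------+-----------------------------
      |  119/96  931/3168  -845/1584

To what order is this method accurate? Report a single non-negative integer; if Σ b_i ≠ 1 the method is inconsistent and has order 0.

b = (119/96, 931/3168, -845/1584)
c = (0, 8/7, -4/13)
Ac = (0, 0, -264/845)
Σ b_i: 119/96·1 + 931/3168·1 + (-845/1584)·1 = 1 ✓
b·c: 931/3168·8/7 + (-845/1584)·(-4/13) = 1/2 ✓
b·c²: 931/3168·64/49 + (-845/1584)·16/169 = 1/3 ✓
b·Ac: (-845/1584)·(-264/845) = 1/6 ✓; 3 stages ⇒ order 3.

3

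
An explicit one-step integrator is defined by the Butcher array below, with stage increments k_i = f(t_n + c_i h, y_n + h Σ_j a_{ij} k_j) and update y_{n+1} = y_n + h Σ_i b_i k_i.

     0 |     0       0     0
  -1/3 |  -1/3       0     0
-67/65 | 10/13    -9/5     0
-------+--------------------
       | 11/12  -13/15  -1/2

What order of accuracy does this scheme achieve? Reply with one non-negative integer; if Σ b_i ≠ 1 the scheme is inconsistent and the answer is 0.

0

b = (11/12, -13/15, -1/2)
c = (0, -1/3, -67/65)
Ac = (0, 0, 3/5)
Σ b_i: 11/12·1 + (-13/15)·1 + (-1/2)·1 = -9/20 ≠ 1 ⇒ order 0.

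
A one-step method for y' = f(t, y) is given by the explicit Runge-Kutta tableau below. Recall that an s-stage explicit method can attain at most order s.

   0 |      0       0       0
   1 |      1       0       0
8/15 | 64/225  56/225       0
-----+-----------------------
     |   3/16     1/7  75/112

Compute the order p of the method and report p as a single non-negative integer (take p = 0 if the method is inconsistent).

b = (3/16, 1/7, 75/112)
c = (0, 1, 8/15)
Ac = (0, 0, 56/225)
Σ b_i: 3/16·1 + 1/7·1 + 75/112·1 = 1 ✓
b·c: 1/7·1 + 75/112·8/15 = 1/2 ✓
b·c²: 1/7·1 + 75/112·64/225 = 1/3 ✓
b·Ac: 75/112·56/225 = 1/6 ✓; 3 stages ⇒ order 3.

3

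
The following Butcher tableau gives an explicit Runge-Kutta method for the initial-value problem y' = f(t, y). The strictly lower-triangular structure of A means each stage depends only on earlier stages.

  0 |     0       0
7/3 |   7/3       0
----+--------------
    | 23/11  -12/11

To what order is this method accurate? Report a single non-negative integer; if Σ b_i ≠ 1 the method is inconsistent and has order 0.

1

b = (23/11, -12/11)
c = (0, 7/3)
Σ b_i: 23/11·1 + (-12/11)·1 = 1 ✓
b·c: (-12/11)·7/3 = -28/11 ≠ 1/2 ⇒ order 1.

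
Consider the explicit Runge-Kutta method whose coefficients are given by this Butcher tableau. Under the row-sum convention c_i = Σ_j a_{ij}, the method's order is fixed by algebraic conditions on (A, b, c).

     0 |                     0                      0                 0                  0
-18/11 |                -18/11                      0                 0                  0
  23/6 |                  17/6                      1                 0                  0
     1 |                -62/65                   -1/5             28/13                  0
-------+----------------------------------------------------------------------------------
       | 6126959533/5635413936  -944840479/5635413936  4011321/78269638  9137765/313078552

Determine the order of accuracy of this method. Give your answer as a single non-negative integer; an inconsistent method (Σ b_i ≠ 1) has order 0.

3

b = (6126959533/5635413936, -944840479/5635413936, 4011321/78269638, 9137765/313078552)
c = (0, -18/11, 23/6, 1)
Ac = (0, 0, -18/11, 18412/2145)
Σ b_i: 6126959533/5635413936·1 + (-944840479/5635413936)·1 + 4011321/78269638·1 + 9137765/313078552·1 = 1 ✓
b·c: (-944840479/5635413936)·(-18/11) + 4011321/78269638·23/6 + 9137765/313078552·1 = 1/2 ✓
b·c²: (-944840479/5635413936)·324/121 + 4011321/78269638·529/36 + 9137765/313078552·1 = 1/3 ✓
b·Ac: 4011321/78269638·(-18/11) + 9137765/313078552·18412/2145 = 1/6 ✓
b·c³: (-944840479/5635413936)·(-5832/1331) + 4011321/78269638·12167/216 + 9137765/313078552·1 = 226303416397/61989553296 ≠ 1/4 ⇒ order 3.
b·(c∘Ac): 4011321/78269638·(-69/11) + 9137765/313078552·18412/2145 = -91624552/1291449027 ≠ 1/8
b·Ac²: 4011321/78269638·324/121 + 9137765/313078552·2202407/70785 = 32400420601/30994776648 ≠ 1/12
b·A²c: 9137765/313078552·(-504/143) = -44283015/430483009 ≠ 1/24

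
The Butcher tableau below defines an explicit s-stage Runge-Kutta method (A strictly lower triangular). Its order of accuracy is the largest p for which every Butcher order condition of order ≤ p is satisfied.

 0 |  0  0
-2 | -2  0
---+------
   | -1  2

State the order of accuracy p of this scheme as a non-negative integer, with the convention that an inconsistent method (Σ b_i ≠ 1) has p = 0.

1

b = (-1, 2)
c = (0, -2)
Σ b_i: (-1)·1 + 2·1 = 1 ✓
b·c: 2·(-2) = -4 ≠ 1/2 ⇒ order 1.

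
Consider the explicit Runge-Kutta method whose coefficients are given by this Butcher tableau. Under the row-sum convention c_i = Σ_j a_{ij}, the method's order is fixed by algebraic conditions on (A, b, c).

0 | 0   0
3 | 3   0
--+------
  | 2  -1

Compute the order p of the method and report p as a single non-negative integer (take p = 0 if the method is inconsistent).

b = (2, -1)
c = (0, 3)
Σ b_i: 2·1 + (-1)·1 = 1 ✓
b·c: (-1)·3 = -3 ≠ 1/2 ⇒ order 1.

1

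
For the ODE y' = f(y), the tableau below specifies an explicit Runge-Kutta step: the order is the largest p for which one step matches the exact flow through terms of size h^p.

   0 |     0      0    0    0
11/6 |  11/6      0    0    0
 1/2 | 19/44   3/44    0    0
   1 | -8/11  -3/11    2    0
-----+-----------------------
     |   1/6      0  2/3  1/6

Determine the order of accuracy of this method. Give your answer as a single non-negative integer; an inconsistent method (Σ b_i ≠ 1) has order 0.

4

b = (1/6, 0, 2/3, 1/6)
c = (0, 11/6, 1/2, 1)
Ac = (0, 0, 1/8, 1/2)
Σ b_i: 1/6·1 + 2/3·1 + 1/6·1 = 1 ✓
b·c: 2/3·1/2 + 1/6·1 = 1/2 ✓
b·c²: 2/3·1/4 + 1/6·1 = 1/3 ✓
b·Ac: 2/3·1/8 + 1/6·1/2 = 1/6 ✓
b·c³: 2/3·1/8 + 1/6·1 = 1/4 ✓
b·(c∘Ac): 2/3·1/16 + 1/6·1/2 = 1/8 ✓
b·Ac²: 2/3·11/48 + 1/6·(-5/12) = 1/12 ✓
b·A²c: 1/6·1/4 = 1/24 ✓; 4 stages ⇒ order 4.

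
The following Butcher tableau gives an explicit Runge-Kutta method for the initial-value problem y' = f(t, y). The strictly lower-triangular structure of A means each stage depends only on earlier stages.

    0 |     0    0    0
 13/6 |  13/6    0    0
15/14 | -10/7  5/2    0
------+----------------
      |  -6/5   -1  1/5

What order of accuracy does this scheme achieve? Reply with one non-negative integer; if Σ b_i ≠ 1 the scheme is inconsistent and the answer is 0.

0

b = (-6/5, -1, 1/5)
c = (0, 13/6, 15/14)
Ac = (0, 0, 65/12)
Σ b_i: (-6/5)·1 + (-1)·1 + 1/5·1 = -2 ≠ 1 ⇒ order 0.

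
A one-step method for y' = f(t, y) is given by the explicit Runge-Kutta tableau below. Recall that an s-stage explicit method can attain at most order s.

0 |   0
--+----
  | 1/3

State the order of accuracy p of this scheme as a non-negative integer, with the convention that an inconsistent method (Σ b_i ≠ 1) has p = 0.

0

b = (1/3)
c = (0)
Σ b_i: 1/3·1 = 1/3 ≠ 1 ⇒ order 0.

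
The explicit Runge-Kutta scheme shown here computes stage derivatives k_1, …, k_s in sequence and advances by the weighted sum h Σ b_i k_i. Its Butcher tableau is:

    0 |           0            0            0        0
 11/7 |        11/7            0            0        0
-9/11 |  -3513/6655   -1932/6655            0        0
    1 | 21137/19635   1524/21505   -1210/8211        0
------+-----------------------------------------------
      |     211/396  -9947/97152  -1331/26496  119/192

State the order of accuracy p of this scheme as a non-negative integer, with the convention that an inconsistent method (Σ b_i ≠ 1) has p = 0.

4

b = (211/396, -9947/97152, -1331/26496, 119/192)
c = (0, 11/7, -9/11, 1)
Ac = (0, 0, -276/605, 138/595)
Σ b_i: 211/396·1 + (-9947/97152)·1 + (-1331/26496)·1 + 119/192·1 = 1 ✓
b·c: (-9947/97152)·11/7 + (-1331/26496)·(-9/11) + 119/192·1 = 1/2 ✓
b·c²: (-9947/97152)·121/49 + (-1331/26496)·81/121 + 119/192·1 = 1/3 ✓
b·Ac: (-1331/26496)·(-276/605) + 119/192·138/595 = 1/6 ✓
b·c³: (-9947/97152)·1331/343 + (-1331/26496)·(-729/1331) + 119/192·1 = 1/4 ✓
b·(c∘Ac): (-1331/26496)·2484/6655 + 119/192·138/595 = 1/8 ✓
b·Ac²: (-1331/26496)·(-276/385) + 119/192·318/4165 = 1/12 ✓
b·A²c: 119/192·8/119 = 1/24 ✓; 4 stages ⇒ order 4.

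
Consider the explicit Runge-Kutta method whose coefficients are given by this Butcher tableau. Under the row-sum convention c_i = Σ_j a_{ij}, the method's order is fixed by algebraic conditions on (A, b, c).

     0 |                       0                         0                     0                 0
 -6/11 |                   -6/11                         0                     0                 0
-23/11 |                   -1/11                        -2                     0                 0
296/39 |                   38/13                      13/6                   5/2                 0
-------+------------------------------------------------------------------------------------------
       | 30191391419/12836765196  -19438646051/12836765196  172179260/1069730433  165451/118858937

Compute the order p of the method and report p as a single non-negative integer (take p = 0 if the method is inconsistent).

b = (30191391419/12836765196, -19438646051/12836765196, 172179260/1069730433, 165451/118858937)
c = (0, -6/11, -23/11, 296/39)
Ac = (0, 0, 12/11, -141/22)
Σ b_i: 30191391419/12836765196·1 + (-19438646051/12836765196)·1 + 172179260/1069730433·1 + 165451/118858937·1 = 1 ✓
b·c: (-19438646051/12836765196)·(-6/11) + 172179260/1069730433·(-23/11) + 165451/118858937·296/39 = 1/2 ✓
b·c²: (-19438646051/12836765196)·36/121 + 172179260/1069730433·529/121 + 165451/118858937·87616/1521 = 1/3 ✓
b·Ac: 172179260/1069730433·12/11 + 165451/118858937·(-141/22) = 1/6 ✓
b·c³: (-19438646051/12836765196)·(-216/1331) + 172179260/1069730433·(-12167/1331) + 165451/118858937·25934336/59319 = -3114696098374/5048057913327 ≠ 1/4 ⇒ order 3.
b·(c∘Ac): 172179260/1069730433·(-276/121) + 165451/118858937·(-6956/143) = -1705631756/3922344921 ≠ 1/8
b·Ac²: 172179260/1069730433·(-72/121) + 165451/118858937·2801/242 = -208312719/2614896614 ≠ 1/12
b·A²c: 165451/118858937·30/11 = 451230/118858937 ≠ 1/24

3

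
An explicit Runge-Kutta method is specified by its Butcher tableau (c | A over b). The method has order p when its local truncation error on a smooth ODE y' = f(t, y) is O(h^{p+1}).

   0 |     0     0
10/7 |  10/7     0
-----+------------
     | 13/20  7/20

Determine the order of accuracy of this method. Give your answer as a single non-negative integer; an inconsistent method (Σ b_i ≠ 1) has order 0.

2

b = (13/20, 7/20)
c = (0, 10/7)
Σ b_i: 13/20·1 + 7/20·1 = 1 ✓
b·c: 7/20·10/7 = 1/2 ✓; 2 stages ⇒ order 2.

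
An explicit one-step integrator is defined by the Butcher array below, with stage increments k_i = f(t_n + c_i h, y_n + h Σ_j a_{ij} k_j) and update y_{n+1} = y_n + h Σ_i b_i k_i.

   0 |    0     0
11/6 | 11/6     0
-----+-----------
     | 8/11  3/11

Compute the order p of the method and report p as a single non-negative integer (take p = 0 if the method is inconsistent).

b = (8/11, 3/11)
c = (0, 11/6)
Σ b_i: 8/11·1 + 3/11·1 = 1 ✓
b·c: 3/11·11/6 = 1/2 ✓; 2 stages ⇒ order 2.

2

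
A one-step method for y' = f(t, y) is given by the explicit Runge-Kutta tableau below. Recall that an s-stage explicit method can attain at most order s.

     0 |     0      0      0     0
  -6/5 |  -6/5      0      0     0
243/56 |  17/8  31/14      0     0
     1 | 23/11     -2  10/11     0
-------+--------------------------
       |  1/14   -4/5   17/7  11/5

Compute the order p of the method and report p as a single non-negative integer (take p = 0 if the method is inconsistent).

b = (1/14, -4/5, 17/7, 11/5)
c = (0, -6/5, 243/56, 1)
Ac = (0, 0, -93/35, 9771/1540)
Σ b_i: 1/14·1 + (-4/5)·1 + 17/7·1 + 11/5·1 = 39/10 ≠ 1 ⇒ order 0.

0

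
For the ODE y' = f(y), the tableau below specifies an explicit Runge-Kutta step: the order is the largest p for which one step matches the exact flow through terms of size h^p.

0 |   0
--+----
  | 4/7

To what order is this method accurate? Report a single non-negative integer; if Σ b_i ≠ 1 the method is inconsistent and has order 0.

b = (4/7)
c = (0)
Σ b_i: 4/7·1 = 4/7 ≠ 1 ⇒ order 0.

0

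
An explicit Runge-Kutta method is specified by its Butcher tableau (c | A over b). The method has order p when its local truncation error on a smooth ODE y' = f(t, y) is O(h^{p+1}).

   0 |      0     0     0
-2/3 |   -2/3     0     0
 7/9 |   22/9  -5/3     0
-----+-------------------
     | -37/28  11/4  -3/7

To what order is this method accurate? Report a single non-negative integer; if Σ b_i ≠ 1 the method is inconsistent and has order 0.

b = (-37/28, 11/4, -3/7)
c = (0, -2/3, 7/9)
Ac = (0, 0, 10/9)
Σ b_i: (-37/28)·1 + 11/4·1 + (-3/7)·1 = 1 ✓
b·c: 11/4·(-2/3) + (-3/7)·7/9 = -13/6 ≠ 1/2 ⇒ order 1.

1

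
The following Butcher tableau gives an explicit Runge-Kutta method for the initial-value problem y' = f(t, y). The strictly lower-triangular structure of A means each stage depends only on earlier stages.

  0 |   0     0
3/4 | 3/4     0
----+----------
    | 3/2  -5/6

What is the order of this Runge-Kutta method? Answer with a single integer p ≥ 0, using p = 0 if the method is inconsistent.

0

b = (3/2, -5/6)
c = (0, 3/4)
Σ b_i: 3/2·1 + (-5/6)·1 = 2/3 ≠ 1 ⇒ order 0.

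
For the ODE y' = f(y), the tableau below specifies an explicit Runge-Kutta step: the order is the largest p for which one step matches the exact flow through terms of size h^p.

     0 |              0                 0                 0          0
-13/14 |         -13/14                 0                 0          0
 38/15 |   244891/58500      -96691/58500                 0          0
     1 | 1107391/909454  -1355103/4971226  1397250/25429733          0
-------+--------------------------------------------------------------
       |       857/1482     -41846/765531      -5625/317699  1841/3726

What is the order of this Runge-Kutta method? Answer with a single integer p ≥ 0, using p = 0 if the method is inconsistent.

4

b = (857/1482, -41846/765531, -5625/317699, 1841/3726)
c = (0, -13/14, 38/15, 1)
Ac = (0, 0, 13813/9000, 2889/7364)
Σ b_i: 857/1482·1 + (-41846/765531)·1 + (-5625/317699)·1 + 1841/3726·1 = 1 ✓
b·c: (-41846/765531)·(-13/14) + (-5625/317699)·38/15 + 1841/3726·1 = 1/2 ✓
b·c²: (-41846/765531)·169/196 + (-5625/317699)·1444/225 + 1841/3726·1 = 1/3 ✓
b·Ac: (-5625/317699)·13813/9000 + 1841/3726·2889/7364 = 1/6 ✓
b·c³: (-41846/765531)·(-2197/2744) + (-5625/317699)·54872/3375 + 1841/3726·1 = 1/4 ✓
b·(c∘Ac): (-5625/317699)·262447/67500 + 1841/3726·2889/7364 = 1/8 ✓
b·Ac²: (-5625/317699)·(-179569/126000) + 1841/3726·12123/103096 = 1/12 ✓
b·A²c: 1841/3726·621/7364 = 1/24 ✓; 4 stages ⇒ order 4.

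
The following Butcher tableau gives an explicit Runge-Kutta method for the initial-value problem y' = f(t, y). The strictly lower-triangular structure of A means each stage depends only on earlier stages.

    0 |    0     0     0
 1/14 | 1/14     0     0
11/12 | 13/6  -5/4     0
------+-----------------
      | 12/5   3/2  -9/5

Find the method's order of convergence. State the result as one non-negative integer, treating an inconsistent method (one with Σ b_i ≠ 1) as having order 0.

0

b = (12/5, 3/2, -9/5)
c = (0, 1/14, 11/12)
Ac = (0, 0, -5/56)
Σ b_i: 12/5·1 + 3/2·1 + (-9/5)·1 = 21/10 ≠ 1 ⇒ order 0.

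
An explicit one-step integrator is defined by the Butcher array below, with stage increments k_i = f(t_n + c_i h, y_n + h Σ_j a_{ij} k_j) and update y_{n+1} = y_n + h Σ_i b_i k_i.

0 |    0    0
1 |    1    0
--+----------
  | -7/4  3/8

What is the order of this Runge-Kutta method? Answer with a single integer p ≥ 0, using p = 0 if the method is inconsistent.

0

b = (-7/4, 3/8)
c = (0, 1)
Σ b_i: (-7/4)·1 + 3/8·1 = -11/8 ≠ 1 ⇒ order 0.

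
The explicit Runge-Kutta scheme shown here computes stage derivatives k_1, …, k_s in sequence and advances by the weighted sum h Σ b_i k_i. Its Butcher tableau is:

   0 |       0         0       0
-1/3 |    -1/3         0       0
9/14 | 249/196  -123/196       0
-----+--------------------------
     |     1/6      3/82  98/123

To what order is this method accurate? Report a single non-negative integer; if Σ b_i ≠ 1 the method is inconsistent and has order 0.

3

b = (1/6, 3/82, 98/123)
c = (0, -1/3, 9/14)
Ac = (0, 0, 41/196)
Σ b_i: 1/6·1 + 3/82·1 + 98/123·1 = 1 ✓
b·c: 3/82·(-1/3) + 98/123·9/14 = 1/2 ✓
b·c²: 3/82·1/9 + 98/123·81/196 = 1/3 ✓
b·Ac: 98/123·41/196 = 1/6 ✓; 3 stages ⇒ order 3.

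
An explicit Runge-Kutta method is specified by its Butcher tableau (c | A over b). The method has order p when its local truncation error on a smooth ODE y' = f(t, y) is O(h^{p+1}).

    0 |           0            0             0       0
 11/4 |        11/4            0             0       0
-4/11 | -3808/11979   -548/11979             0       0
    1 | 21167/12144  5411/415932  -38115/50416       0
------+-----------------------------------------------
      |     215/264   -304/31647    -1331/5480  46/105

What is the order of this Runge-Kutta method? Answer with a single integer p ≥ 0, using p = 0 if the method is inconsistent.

4

b = (215/264, -304/31647, -1331/5480, 46/105)
c = (0, 11/4, -4/11, 1)
Ac = (0, 0, -137/1089, 343/1104)
Σ b_i: 215/264·1 + (-304/31647)·1 + (-1331/5480)·1 + 46/105·1 = 1 ✓
b·c: (-304/31647)·11/4 + (-1331/5480)·(-4/11) + 46/105·1 = 1/2 ✓
b·c²: (-304/31647)·121/16 + (-1331/5480)·16/121 + 46/105·1 = 1/3 ✓
b·Ac: (-1331/5480)·(-137/1089) + 46/105·343/1104 = 1/6 ✓
b·c³: (-304/31647)·1331/64 + (-1331/5480)·(-64/1331) + 46/105·1 = 1/4 ✓
b·(c∘Ac): (-1331/5480)·548/11979 + 46/105·343/1104 = 1/8 ✓
b·Ac²: (-1331/5480)·(-137/396) + 46/105·(-7/4416) = 1/12 ✓
b·A²c: 46/105·35/368 = 1/24 ✓; 4 stages ⇒ order 4.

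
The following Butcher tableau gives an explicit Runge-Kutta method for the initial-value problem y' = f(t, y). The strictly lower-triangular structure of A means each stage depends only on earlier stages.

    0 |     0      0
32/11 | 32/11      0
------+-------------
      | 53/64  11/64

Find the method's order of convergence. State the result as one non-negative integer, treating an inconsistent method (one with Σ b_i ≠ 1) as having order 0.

b = (53/64, 11/64)
c = (0, 32/11)
Σ b_i: 53/64·1 + 11/64·1 = 1 ✓
b·c: 11/64·32/11 = 1/2 ✓; 2 stages ⇒ order 2.

2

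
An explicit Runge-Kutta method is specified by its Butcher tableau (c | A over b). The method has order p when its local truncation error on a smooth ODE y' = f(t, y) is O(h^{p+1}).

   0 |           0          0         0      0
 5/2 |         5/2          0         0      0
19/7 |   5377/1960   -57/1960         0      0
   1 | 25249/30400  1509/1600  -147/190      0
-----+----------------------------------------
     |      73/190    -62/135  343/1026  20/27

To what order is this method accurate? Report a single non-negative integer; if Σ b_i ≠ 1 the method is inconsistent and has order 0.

4

b = (73/190, -62/135, 343/1026, 20/27)
c = (0, 5/2, 19/7, 1)
Ac = (0, 0, -57/784, 33/128)
Σ b_i: 73/190·1 + (-62/135)·1 + 343/1026·1 + 20/27·1 = 1 ✓
b·c: (-62/135)·5/2 + 343/1026·19/7 + 20/27·1 = 1/2 ✓
b·c²: (-62/135)·25/4 + 343/1026·361/49 + 20/27·1 = 1/3 ✓
b·Ac: 343/1026·(-57/784) + 20/27·33/128 = 1/6 ✓
b·c³: (-62/135)·125/8 + 343/1026·6859/343 + 20/27·1 = 1/4 ✓
b·(c∘Ac): 343/1026·(-1083/5488) + 20/27·33/128 = 1/8 ✓
b·Ac²: 343/1026·(-285/1568) + 20/27·249/1280 = 1/12 ✓
b·A²c: 20/27·9/160 = 1/24 ✓; 4 stages ⇒ order 4.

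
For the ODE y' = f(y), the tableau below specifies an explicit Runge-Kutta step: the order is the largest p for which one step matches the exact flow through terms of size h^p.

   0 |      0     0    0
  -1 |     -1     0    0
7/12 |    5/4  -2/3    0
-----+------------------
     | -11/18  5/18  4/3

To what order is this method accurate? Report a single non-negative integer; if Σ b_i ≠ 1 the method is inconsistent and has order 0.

b = (-11/18, 5/18, 4/3)
c = (0, -1, 7/12)
Ac = (0, 0, 2/3)
Σ b_i: (-11/18)·1 + 5/18·1 + 4/3·1 = 1 ✓
b·c: 5/18·(-1) + 4/3·7/12 = 1/2 ✓
b·c²: 5/18·1 + 4/3·49/144 = 79/108 ≠ 1/3 ⇒ order 2.
b·Ac: 4/3·2/3 = 8/9 ≠ 1/6

2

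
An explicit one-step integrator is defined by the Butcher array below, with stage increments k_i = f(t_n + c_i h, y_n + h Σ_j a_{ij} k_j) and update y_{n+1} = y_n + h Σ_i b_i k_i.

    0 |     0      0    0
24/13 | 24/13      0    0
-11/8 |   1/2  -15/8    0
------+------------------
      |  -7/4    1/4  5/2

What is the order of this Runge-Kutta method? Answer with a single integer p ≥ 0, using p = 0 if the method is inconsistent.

1

b = (-7/4, 1/4, 5/2)
c = (0, 24/13, -11/8)
Ac = (0, 0, -45/13)
Σ b_i: (-7/4)·1 + 1/4·1 + 5/2·1 = 1 ✓
b·c: 1/4·24/13 + 5/2·(-11/8) = -619/208 ≠ 1/2 ⇒ order 1.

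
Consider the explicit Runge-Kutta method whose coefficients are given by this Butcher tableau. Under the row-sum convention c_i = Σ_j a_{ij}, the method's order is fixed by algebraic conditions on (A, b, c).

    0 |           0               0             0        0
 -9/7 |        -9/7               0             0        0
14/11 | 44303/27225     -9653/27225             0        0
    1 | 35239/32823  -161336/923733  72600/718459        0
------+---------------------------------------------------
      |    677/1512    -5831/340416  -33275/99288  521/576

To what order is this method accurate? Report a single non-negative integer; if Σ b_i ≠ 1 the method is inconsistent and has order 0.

4

b = (677/1512, -5831/340416, -33275/99288, 521/576)
c = (0, -9/7, 14/11, 1)
Ac = (0, 0, 1379/3025, 184/521)
Σ b_i: 677/1512·1 + (-5831/340416)·1 + (-33275/99288)·1 + 521/576·1 = 1 ✓
b·c: (-5831/340416)·(-9/7) + (-33275/99288)·14/11 + 521/576·1 = 1/2 ✓
b·c²: (-5831/340416)·81/49 + (-33275/99288)·196/121 + 521/576·1 = 1/3 ✓
b·Ac: (-33275/99288)·1379/3025 + 521/576·184/521 = 1/6 ✓
b·c³: (-5831/340416)·(-729/343) + (-33275/99288)·2744/1331 + 521/576·1 = 1/4 ✓
b·(c∘Ac): (-33275/99288)·19306/33275 + 521/576·184/521 = 1/8 ✓
b·Ac²: (-33275/99288)·(-1773/3025) + 521/576·(-456/3647) = 1/12 ✓
b·A²c: 521/576·24/521 = 1/24 ✓; 4 stages ⇒ order 4.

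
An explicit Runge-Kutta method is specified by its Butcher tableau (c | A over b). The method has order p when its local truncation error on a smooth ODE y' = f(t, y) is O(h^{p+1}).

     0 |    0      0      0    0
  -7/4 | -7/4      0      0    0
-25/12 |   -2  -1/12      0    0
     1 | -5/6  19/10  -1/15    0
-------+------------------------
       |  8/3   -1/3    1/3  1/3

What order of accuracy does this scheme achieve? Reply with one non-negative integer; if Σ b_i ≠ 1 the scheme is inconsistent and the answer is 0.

b = (8/3, -1/3, 1/3, 1/3)
c = (0, -7/4, -25/12, 1)
Ac = (0, 0, 7/48, -1147/360)
Σ b_i: 8/3·1 + (-1/3)·1 + 1/3·1 + 1/3·1 = 3 ≠ 1 ⇒ order 0.

0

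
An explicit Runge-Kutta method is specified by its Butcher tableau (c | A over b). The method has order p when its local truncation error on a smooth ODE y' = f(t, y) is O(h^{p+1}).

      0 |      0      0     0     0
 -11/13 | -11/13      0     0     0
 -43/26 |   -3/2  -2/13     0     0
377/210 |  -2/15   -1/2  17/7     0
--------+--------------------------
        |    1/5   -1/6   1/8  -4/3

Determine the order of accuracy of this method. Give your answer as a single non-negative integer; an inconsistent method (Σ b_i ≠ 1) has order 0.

0

b = (1/5, -1/6, 1/8, -4/3)
c = (0, -11/13, -43/26, 377/210)
Ac = (0, 0, 22/169, -327/91)
Σ b_i: 1/5·1 + (-1/6)·1 + 1/8·1 + (-4/3)·1 = -47/40 ≠ 1 ⇒ order 0.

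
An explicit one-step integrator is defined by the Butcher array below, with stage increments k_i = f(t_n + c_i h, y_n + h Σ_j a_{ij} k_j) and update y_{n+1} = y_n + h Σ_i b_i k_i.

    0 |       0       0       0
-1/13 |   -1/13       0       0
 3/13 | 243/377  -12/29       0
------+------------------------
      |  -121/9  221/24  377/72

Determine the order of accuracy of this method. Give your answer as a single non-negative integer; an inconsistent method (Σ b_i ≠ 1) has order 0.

3

b = (-121/9, 221/24, 377/72)
c = (0, -1/13, 3/13)
Ac = (0, 0, 12/377)
Σ b_i: (-121/9)·1 + 221/24·1 + 377/72·1 = 1 ✓
b·c: 221/24·(-1/13) + 377/72·3/13 = 1/2 ✓
b·c²: 221/24·1/169 + 377/72·9/169 = 1/3 ✓
b·Ac: 377/72·12/377 = 1/6 ✓; 3 stages ⇒ order 3.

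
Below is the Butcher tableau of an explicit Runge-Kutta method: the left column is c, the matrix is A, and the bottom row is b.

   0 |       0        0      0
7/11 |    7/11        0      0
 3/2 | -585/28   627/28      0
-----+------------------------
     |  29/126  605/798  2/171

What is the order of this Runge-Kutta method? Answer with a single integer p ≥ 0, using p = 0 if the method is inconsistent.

3

b = (29/126, 605/798, 2/171)
c = (0, 7/11, 3/2)
Ac = (0, 0, 57/4)
Σ b_i: 29/126·1 + 605/798·1 + 2/171·1 = 1 ✓
b·c: 605/798·7/11 + 2/171·3/2 = 1/2 ✓
b·c²: 605/798·49/121 + 2/171·9/4 = 1/3 ✓
b·Ac: 2/171·57/4 = 1/6 ✓; 3 stages ⇒ order 3.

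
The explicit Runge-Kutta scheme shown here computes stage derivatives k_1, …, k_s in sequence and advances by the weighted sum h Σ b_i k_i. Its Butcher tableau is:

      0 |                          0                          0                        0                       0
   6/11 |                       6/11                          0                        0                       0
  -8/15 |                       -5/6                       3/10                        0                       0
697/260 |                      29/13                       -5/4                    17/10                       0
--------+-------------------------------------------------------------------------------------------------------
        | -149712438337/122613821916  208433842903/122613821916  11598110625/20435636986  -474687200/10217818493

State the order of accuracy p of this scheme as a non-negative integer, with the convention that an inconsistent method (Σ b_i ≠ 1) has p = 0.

b = (-149712438337/122613821916, 208433842903/122613821916, 11598110625/20435636986, -474687200/10217818493)
c = (0, 6/11, -8/15, 697/260)
Ac = (0, 0, 9/55, -2621/1650)
Σ b_i: (-149712438337/122613821916)·1 + 208433842903/122613821916·1 + 11598110625/20435636986·1 + (-474687200/10217818493)·1 = 1 ✓
b·c: 208433842903/122613821916·6/11 + 11598110625/20435636986·(-8/15) + (-474687200/10217818493)·697/260 = 1/2 ✓
b·c²: 208433842903/122613821916·36/121 + 11598110625/20435636986·64/225 + (-474687200/10217818493)·485809/67600 = 1/3 ✓
b·Ac: 11598110625/20435636986·9/55 + (-474687200/10217818493)·(-2621/1650) = 1/6 ✓
b·c³: 208433842903/122613821916·216/1331 + 11598110625/20435636986·(-512/3375) + (-474687200/10217818493)·338608873/17576000 = -92741125563217/131503324004910 ≠ 1/4 ⇒ order 3.
b·(c∘Ac): 11598110625/20435636986·(-24/275) + (-474687200/10217818493)·(-1826837/429000) = 250022888264/1685940051345 ≠ 1/8
b·Ac²: 11598110625/20435636986·54/605 + (-474687200/10217818493)·15199/136125 = 229977277433/5057820154035 ≠ 1/12
b·A²c: (-474687200/10217818493)·153/550 = -1452542832/112396003423 ≠ 1/24

3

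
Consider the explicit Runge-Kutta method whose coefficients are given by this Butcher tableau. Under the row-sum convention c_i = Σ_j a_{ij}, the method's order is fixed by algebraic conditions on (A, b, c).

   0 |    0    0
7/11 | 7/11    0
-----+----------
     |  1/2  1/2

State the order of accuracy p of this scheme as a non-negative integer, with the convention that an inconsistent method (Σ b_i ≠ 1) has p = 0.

1

b = (1/2, 1/2)
c = (0, 7/11)
Σ b_i: 1/2·1 + 1/2·1 = 1 ✓
b·c: 1/2·7/11 = 7/22 ≠ 1/2 ⇒ order 1.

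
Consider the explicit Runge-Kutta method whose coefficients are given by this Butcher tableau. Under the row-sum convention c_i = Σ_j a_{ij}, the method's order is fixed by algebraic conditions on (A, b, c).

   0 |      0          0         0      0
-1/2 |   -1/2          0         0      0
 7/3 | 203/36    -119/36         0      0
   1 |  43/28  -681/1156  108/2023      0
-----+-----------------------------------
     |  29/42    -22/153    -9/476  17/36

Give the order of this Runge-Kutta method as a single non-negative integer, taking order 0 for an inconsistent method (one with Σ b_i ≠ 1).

4

b = (29/42, -22/153, -9/476, 17/36)
c = (0, -1/2, 7/3, 1)
Ac = (0, 0, 119/72, 57/136)
Σ b_i: 29/42·1 + (-22/153)·1 + (-9/476)·1 + 17/36·1 = 1 ✓
b·c: (-22/153)·(-1/2) + (-9/476)·7/3 + 17/36·1 = 1/2 ✓
b·c²: (-22/153)·1/4 + (-9/476)·49/9 + 17/36·1 = 1/3 ✓
b·Ac: (-9/476)·119/72 + 17/36·57/136 = 1/6 ✓
b·c³: (-22/153)·(-1/8) + (-9/476)·343/27 + 17/36·1 = 1/4 ✓
b·(c∘Ac): (-9/476)·833/216 + 17/36·57/136 = 1/8 ✓
b·Ac²: (-9/476)·(-119/144) + 17/36·39/272 = 1/12 ✓
b·A²c: 17/36·3/34 = 1/24 ✓; 4 stages ⇒ order 4.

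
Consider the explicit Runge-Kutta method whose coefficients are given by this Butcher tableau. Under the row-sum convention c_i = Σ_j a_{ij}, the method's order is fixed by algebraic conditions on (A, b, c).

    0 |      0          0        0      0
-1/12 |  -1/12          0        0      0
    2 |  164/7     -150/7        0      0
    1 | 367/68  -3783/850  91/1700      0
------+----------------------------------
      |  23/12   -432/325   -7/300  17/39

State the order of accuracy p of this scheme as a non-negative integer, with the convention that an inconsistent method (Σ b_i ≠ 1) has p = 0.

4

b = (23/12, -432/325, -7/300, 17/39)
c = (0, -1/12, 2, 1)
Ac = (0, 0, 25/14, 65/136)
Σ b_i: 23/12·1 + (-432/325)·1 + (-7/300)·1 + 17/39·1 = 1 ✓
b·c: (-432/325)·(-1/12) + (-7/300)·2 + 17/39·1 = 1/2 ✓
b·c²: (-432/325)·1/144 + (-7/300)·4 + 17/39·1 = 1/3 ✓
b·Ac: (-7/300)·25/14 + 17/39·65/136 = 1/6 ✓
b·c³: (-432/325)·(-1/1728) + (-7/300)·8 + 17/39·1 = 1/4 ✓
b·(c∘Ac): (-7/300)·25/7 + 17/39·65/136 = 1/8 ✓
b·Ac²: (-7/300)·(-25/168) + 17/39·299/1632 = 1/12 ✓
b·A²c: 17/39·13/136 = 1/24 ✓; 4 stages ⇒ order 4.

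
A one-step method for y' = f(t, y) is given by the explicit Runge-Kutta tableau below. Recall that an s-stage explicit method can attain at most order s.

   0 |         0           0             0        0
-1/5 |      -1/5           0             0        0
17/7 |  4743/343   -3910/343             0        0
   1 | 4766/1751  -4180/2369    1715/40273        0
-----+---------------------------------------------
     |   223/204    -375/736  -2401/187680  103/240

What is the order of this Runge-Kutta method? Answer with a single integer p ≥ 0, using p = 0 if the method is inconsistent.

4

b = (223/204, -375/736, -2401/187680, 103/240)
c = (0, -1/5, 17/7, 1)
Ac = (0, 0, 782/343, 47/103)
Σ b_i: 223/204·1 + (-375/736)·1 + (-2401/187680)·1 + 103/240·1 = 1 ✓
b·c: (-375/736)·(-1/5) + (-2401/187680)·17/7 + 103/240·1 = 1/2 ✓
b·c²: (-375/736)·1/25 + (-2401/187680)·289/49 + 103/240·1 = 1/3 ✓
b·Ac: (-2401/187680)·782/343 + 103/240·47/103 = 1/6 ✓
b·c³: (-375/736)·(-1/125) + (-2401/187680)·4913/343 + 103/240·1 = 1/4 ✓
b·(c∘Ac): (-2401/187680)·13294/2401 + 103/240·47/103 = 1/8 ✓
b·Ac²: (-2401/187680)·(-782/1715) + 103/240·93/515 = 1/12 ✓
b·A²c: 103/240·10/103 = 1/24 ✓; 4 stages ⇒ order 4.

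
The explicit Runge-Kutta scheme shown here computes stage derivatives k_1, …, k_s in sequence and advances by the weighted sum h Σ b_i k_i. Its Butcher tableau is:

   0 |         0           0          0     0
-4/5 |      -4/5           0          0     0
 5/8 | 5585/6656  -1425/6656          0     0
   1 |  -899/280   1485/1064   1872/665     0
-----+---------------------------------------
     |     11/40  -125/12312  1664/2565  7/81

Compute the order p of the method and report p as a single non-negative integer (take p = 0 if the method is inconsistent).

b = (11/40, -125/12312, 1664/2565, 7/81)
c = (0, -4/5, 5/8, 1)
Ac = (0, 0, 285/1664, 9/14)
Σ b_i: 11/40·1 + (-125/12312)·1 + 1664/2565·1 + 7/81·1 = 1 ✓
b·c: (-125/12312)·(-4/5) + 1664/2565·5/8 + 7/81·1 = 1/2 ✓
b·c²: (-125/12312)·16/25 + 1664/2565·25/64 + 7/81·1 = 1/3 ✓
b·Ac: 1664/2565·285/1664 + 7/81·9/14 = 1/6 ✓
b·c³: (-125/12312)·(-64/125) + 1664/2565·125/512 + 7/81·1 = 1/4 ✓
b·(c∘Ac): 1664/2565·1425/13312 + 7/81·9/14 = 1/8 ✓
b·Ac²: 1664/2565·(-57/416) + 7/81·279/140 = 1/12 ✓
b·A²c: 7/81·27/56 = 1/24 ✓; 4 stages ⇒ order 4.

4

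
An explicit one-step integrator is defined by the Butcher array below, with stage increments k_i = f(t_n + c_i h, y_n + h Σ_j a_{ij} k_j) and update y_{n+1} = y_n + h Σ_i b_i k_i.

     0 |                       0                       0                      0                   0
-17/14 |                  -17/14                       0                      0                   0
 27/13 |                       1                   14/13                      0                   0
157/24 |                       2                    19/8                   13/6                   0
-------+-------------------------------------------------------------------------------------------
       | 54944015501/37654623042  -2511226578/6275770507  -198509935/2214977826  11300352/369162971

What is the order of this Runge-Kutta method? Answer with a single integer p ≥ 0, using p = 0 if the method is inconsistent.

b = (54944015501/37654623042, -2511226578/6275770507, -198509935/2214977826, 11300352/369162971)
c = (0, -17/14, 27/13, 157/24)
Ac = (0, 0, -17/13, 181/112)
Σ b_i: 54944015501/37654623042·1 + (-2511226578/6275770507)·1 + (-198509935/2214977826)·1 + 11300352/369162971·1 = 1 ✓
b·c: (-2511226578/6275770507)·(-17/14) + (-198509935/2214977826)·27/13 + 11300352/369162971·157/24 = 1/2 ✓
b·c²: (-2511226578/6275770507)·289/196 + (-198509935/2214977826)·729/169 + 11300352/369162971·24649/576 = 1/3 ✓
b·Ac: (-198509935/2214977826)·(-17/13) + 11300352/369162971·181/112 = 1/6 ✓
b·c³: (-2511226578/6275770507)·(-4913/2744) + (-198509935/2214977826)·19683/2197 + 11300352/369162971·3869893/13824 = 789137268259/93029068692 ≠ 1/4 ⇒ order 3.
b·(c∘Ac): (-198509935/2214977826)·(-459/169) + 11300352/369162971·28417/2688 = 418646231/738325942 ≠ 1/8
b·Ac²: (-198509935/2214977826)·289/182 + 11300352/369162971·261895/20384 = 101175576305/403125964332 ≠ 1/12
b·A²c: 11300352/369162971·(-17/6) = -32017664/369162971 ≠ 1/24

3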